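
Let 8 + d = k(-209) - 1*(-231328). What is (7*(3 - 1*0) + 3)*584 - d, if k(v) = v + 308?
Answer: -217403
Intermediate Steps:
k(v) = 308 + v
d = 231419 (d = -8 + ((308 - 209) - 1*(-231328)) = -8 + (99 + 231328) = -8 + 231427 = 231419)
(7*(3 - 1*0) + 3)*584 - d = (7*(3 - 1*0) + 3)*584 - 1*231419 = (7*(3 + 0) + 3)*584 - 231419 = (7*3 + 3)*584 - 231419 = (21 + 3)*584 - 231419 = 24*584 - 231419 = 14016 - 231419 = -217403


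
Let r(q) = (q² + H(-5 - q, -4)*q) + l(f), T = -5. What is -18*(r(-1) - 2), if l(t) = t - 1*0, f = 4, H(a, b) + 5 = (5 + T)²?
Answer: -144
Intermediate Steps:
H(a, b) = -5 (H(a, b) = -5 + (5 - 5)² = -5 + 0² = -5 + 0 = -5)
l(t) = t (l(t) = t + 0 = t)
r(q) = 4 + q² - 5*q (r(q) = (q² - 5*q) + 4 = 4 + q² - 5*q)
-18*(r(-1) - 2) = -18*((4 + (-1)² - 5*(-1)) - 2) = -18*((4 + 1 + 5) - 2) = -18*(10 - 2) = -18*8 = -144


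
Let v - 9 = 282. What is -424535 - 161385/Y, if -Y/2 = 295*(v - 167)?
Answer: -6211763843/14632 ≈ -4.2453e+5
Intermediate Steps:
v = 291 (v = 9 + 282 = 291)
Y = -73160 (Y = -590*(291 - 167) = -590*124 = -2*36580 = -73160)
-424535 - 161385/Y = -424535 - 161385/(-73160) = -424535 - 161385*(-1/73160) = -424535 + 32277/14632 = -6211763843/14632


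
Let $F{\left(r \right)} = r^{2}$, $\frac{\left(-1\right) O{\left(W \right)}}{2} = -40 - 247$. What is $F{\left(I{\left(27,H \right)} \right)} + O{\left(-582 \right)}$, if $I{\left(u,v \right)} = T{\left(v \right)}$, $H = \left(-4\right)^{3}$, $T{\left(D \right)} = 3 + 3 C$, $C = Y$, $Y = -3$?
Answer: $610$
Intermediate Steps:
$C = -3$
$O{\left(W \right)} = 574$ ($O{\left(W \right)} = - 2 \left(-40 - 247\right) = \left(-2\right) \left(-287\right) = 574$)
$T{\left(D \right)} = -6$ ($T{\left(D \right)} = 3 + 3 \left(-3\right) = 3 - 9 = -6$)
$H = -64$
$I{\left(u,v \right)} = -6$
$F{\left(I{\left(27,H \right)} \right)} + O{\left(-582 \right)} = \left(-6\right)^{2} + 574 = 36 + 574 = 610$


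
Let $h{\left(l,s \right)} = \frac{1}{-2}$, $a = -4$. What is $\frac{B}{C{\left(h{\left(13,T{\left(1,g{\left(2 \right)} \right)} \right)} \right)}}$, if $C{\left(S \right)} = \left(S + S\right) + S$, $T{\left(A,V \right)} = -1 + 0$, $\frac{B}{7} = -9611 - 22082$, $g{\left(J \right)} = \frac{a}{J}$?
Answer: $\frac{443702}{3} \approx 1.479 \cdot 10^{5}$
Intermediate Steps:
$g{\left(J \right)} = - \frac{4}{J}$
$B = -221851$ ($B = 7 \left(-9611 - 22082\right) = 7 \left(-31693\right) = -221851$)
$T{\left(A,V \right)} = -1$
$h{\left(l,s \right)} = - \frac{1}{2}$
$C{\left(S \right)} = 3 S$ ($C{\left(S \right)} = 2 S + S = 3 S$)
$\frac{B}{C{\left(h{\left(13,T{\left(1,g{\left(2 \right)} \right)} \right)} \right)}} = - \frac{221851}{3 \left(- \frac{1}{2}\right)} = - \frac{221851}{- \frac{3}{2}} = \left(-221851\right) \left(- \frac{2}{3}\right) = \frac{443702}{3}$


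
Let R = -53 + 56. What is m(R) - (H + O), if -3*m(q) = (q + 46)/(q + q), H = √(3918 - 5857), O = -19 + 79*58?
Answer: -82183/18 - I*√1939 ≈ -4565.7 - 44.034*I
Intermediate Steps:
O = 4563 (O = -19 + 4582 = 4563)
R = 3
H = I*√1939 (H = √(-1939) = I*√1939 ≈ 44.034*I)
m(q) = -(46 + q)/(6*q) (m(q) = -(q + 46)/(3*(q + q)) = -(46 + q)/(3*(2*q)) = -(46 + q)*1/(2*q)/3 = -(46 + q)/(6*q))
m(R) - (H + O) = (⅙)*(-46 - 1*3)/3 - (I*√1939 + 4563) = (⅙)*(⅓)*(-46 - 3) - (4563 + I*√1939) = (⅙)*(⅓)*(-49) + (-4563 - I*√1939) = -49/18 + (-4563 - I*√1939) = -82183/18 - I*√1939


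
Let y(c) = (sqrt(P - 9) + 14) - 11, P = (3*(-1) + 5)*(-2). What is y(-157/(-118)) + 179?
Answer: 182 + I*sqrt(13) ≈ 182.0 + 3.6056*I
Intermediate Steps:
P = -4 (P = (-3 + 5)*(-2) = 2*(-2) = -4)
y(c) = 3 + I*sqrt(13) (y(c) = (sqrt(-4 - 9) + 14) - 11 = (sqrt(-13) + 14) - 11 = (I*sqrt(13) + 14) - 11 = (14 + I*sqrt(13)) - 11 = 3 + I*sqrt(13))
y(-157/(-118)) + 179 = (3 + I*sqrt(13)) + 179 = 182 + I*sqrt(13)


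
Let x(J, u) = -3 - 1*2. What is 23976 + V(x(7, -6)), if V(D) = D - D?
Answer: 23976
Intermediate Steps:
x(J, u) = -5 (x(J, u) = -3 - 2 = -5)
V(D) = 0
23976 + V(x(7, -6)) = 23976 + 0 = 23976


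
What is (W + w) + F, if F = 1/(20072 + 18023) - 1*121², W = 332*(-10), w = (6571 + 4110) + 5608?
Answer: -63694839/38095 ≈ -1672.0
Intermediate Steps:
w = 16289 (w = 10681 + 5608 = 16289)
W = -3320
F = -557748894/38095 (F = 1/38095 - 1*14641 = 1/38095 - 14641 = -557748894/38095 ≈ -14641.)
(W + w) + F = (-3320 + 16289) - 557748894/38095 = 12969 - 557748894/38095 = -63694839/38095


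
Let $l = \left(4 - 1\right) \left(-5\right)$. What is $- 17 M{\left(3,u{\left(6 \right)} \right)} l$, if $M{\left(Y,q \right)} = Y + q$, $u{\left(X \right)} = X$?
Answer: $2295$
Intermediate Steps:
$l = -15$ ($l = 3 \left(-5\right) = -15$)
$- 17 M{\left(3,u{\left(6 \right)} \right)} l = - 17 \left(3 + 6\right) \left(-15\right) = \left(-17\right) 9 \left(-15\right) = \left(-153\right) \left(-15\right) = 2295$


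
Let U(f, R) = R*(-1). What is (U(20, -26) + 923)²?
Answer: 900601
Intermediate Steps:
U(f, R) = -R
(U(20, -26) + 923)² = (-1*(-26) + 923)² = (26 + 923)² = 949² = 900601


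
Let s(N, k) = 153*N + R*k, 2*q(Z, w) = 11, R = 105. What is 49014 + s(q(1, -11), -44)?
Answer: 90471/2 ≈ 45236.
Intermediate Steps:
q(Z, w) = 11/2 (q(Z, w) = (½)*11 = 11/2)
s(N, k) = 105*k + 153*N (s(N, k) = 153*N + 105*k = 105*k + 153*N)
49014 + s(q(1, -11), -44) = 49014 + (105*(-44) + 153*(11/2)) = 49014 + (-4620 + 1683/2) = 49014 - 7557/2 = 90471/2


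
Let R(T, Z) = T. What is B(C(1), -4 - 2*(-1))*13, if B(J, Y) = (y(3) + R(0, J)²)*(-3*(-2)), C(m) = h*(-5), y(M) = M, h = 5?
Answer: 234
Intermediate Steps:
C(m) = -25 (C(m) = 5*(-5) = -25)
B(J, Y) = 18 (B(J, Y) = (3 + 0²)*(-3*(-2)) = (3 + 0)*6 = 3*6 = 18)
B(C(1), -4 - 2*(-1))*13 = 18*13 = 234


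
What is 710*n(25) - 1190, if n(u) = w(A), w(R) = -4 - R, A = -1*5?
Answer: -480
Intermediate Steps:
A = -5
n(u) = 1 (n(u) = -4 - 1*(-5) = -4 + 5 = 1)
710*n(25) - 1190 = 710*1 - 1190 = 710 - 1190 = -480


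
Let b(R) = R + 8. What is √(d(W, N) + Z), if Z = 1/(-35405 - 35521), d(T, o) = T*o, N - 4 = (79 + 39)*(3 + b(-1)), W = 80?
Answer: √476488720855794/70926 ≈ 307.77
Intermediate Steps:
b(R) = 8 + R
N = 1184 (N = 4 + (79 + 39)*(3 + (8 - 1)) = 4 + 118*(3 + 7) = 4 + 118*10 = 4 + 1180 = 1184)
Z = -1/70926 (Z = 1/(-70926) = -1/70926 ≈ -1.4099e-5)
√(d(W, N) + Z) = √(80*1184 - 1/70926) = √(94720 - 1/70926) = √(6718110719/70926) = √476488720855794/70926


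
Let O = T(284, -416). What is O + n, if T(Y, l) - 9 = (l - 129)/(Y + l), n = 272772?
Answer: 36007637/132 ≈ 2.7279e+5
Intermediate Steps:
T(Y, l) = 9 + (-129 + l)/(Y + l) (T(Y, l) = 9 + (l - 129)/(Y + l) = 9 + (-129 + l)/(Y + l))
O = 1733/132 (O = (-129 + 9*284 + 10*(-416))/(284 - 416) = (-129 + 2556 - 4160)/(-132) = -1/132*(-1733) = 1733/132 ≈ 13.129)
O + n = 1733/132 + 272772 = 36007637/132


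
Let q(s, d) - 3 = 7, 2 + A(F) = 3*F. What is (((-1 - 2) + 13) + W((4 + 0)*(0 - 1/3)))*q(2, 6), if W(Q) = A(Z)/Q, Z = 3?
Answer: 95/2 ≈ 47.500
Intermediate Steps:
A(F) = -2 + 3*F
q(s, d) = 10 (q(s, d) = 3 + 7 = 10)
W(Q) = 7/Q (W(Q) = (-2 + 3*3)/Q = (-2 + 9)/Q = 7/Q)
(((-1 - 2) + 13) + W((4 + 0)*(0 - 1/3)))*q(2, 6) = (((-1 - 2) + 13) + 7/(((4 + 0)*(0 - 1/3))))*10 = ((-3 + 13) + 7/((4*(0 - 1*⅓))))*10 = (10 + 7/((4*(0 - ⅓))))*10 = (10 + 7/((4*(-⅓))))*10 = (10 + 7/(-4/3))*10 = (10 + 7*(-¾))*10 = (10 - 21/4)*10 = (19/4)*10 = 95/2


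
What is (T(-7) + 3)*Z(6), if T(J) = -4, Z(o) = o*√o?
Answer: -6*√6 ≈ -14.697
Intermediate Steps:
Z(o) = o^(3/2)
(T(-7) + 3)*Z(6) = (-4 + 3)*6^(3/2) = -6*√6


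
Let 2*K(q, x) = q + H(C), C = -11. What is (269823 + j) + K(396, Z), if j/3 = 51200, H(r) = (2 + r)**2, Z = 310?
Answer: 847323/2 ≈ 4.2366e+5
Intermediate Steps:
K(q, x) = 81/2 + q/2 (K(q, x) = (q + (2 - 11)**2)/2 = (q + (-9)**2)/2 = (q + 81)/2 = (81 + q)/2 = 81/2 + q/2)
j = 153600 (j = 3*51200 = 153600)
(269823 + j) + K(396, Z) = (269823 + 153600) + (81/2 + (1/2)*396) = 423423 + (81/2 + 198) = 423423 + 477/2 = 847323/2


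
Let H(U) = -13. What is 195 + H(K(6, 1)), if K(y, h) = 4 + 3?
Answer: 182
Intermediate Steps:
K(y, h) = 7
195 + H(K(6, 1)) = 195 - 13 = 182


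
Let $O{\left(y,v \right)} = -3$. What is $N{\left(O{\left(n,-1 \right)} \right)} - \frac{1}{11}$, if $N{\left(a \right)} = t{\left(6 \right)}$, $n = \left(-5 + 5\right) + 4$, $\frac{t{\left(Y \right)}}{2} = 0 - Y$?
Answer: $- \frac{133}{11} \approx -12.091$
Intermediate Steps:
$t{\left(Y \right)} = - 2 Y$ ($t{\left(Y \right)} = 2 \left(0 - Y\right) = 2 \left(- Y\right) = - 2 Y$)
$n = 4$ ($n = 0 + 4 = 4$)
$N{\left(a \right)} = -12$ ($N{\left(a \right)} = \left(-2\right) 6 = -12$)
$N{\left(O{\left(n,-1 \right)} \right)} - \frac{1}{11} = -12 - \frac{1}{11} = - \frac{133}{11}$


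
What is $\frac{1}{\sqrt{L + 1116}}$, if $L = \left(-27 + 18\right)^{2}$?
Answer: $\frac{\sqrt{133}}{399} \approx 0.028904$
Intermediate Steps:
$L = 81$ ($L = \left(-9\right)^{2} = 81$)
$\frac{1}{\sqrt{L + 1116}} = \frac{1}{\sqrt{81 + 1116}} = \frac{1}{\sqrt{1197}} = \frac{1}{3 \sqrt{133}} = \frac{\sqrt{133}}{399}$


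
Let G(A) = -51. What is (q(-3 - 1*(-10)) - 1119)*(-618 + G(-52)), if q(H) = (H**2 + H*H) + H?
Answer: 678366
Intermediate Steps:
q(H) = H + 2*H**2 (q(H) = (H**2 + H**2) + H = 2*H**2 + H = H + 2*H**2)
(q(-3 - 1*(-10)) - 1119)*(-618 + G(-52)) = ((-3 - 1*(-10))*(1 + 2*(-3 - 1*(-10))) - 1119)*(-618 - 51) = ((-3 + 10)*(1 + 2*(-3 + 10)) - 1119)*(-669) = (7*(1 + 2*7) - 1119)*(-669) = (7*(1 + 14) - 1119)*(-669) = (7*15 - 1119)*(-669) = (105 - 1119)*(-669) = -1014*(-669) = 678366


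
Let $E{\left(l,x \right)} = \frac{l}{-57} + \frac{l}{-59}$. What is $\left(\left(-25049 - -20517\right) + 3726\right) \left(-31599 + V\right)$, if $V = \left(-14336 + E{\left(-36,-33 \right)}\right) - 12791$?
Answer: $\frac{53059345924}{1121} \approx 4.7332 \cdot 10^{7}$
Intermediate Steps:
$E{\left(l,x \right)} = - \frac{116 l}{3363}$ ($E{\left(l,x \right)} = l \left(- \frac{1}{57}\right) + l \left(- \frac{1}{59}\right) = - \frac{l}{57} - \frac{l}{59} = - \frac{116 l}{3363}$)
$V = - \frac{30407975}{1121}$ ($V = \left(-14336 - - \frac{1392}{1121}\right) - 12791 = \left(-14336 + \frac{1392}{1121}\right) - 12791 = - \frac{16069264}{1121} - 12791 = - \frac{30407975}{1121} \approx -27126.0$)
$\left(\left(-25049 - -20517\right) + 3726\right) \left(-31599 + V\right) = \left(\left(-25049 - -20517\right) + 3726\right) \left(-31599 - \frac{30407975}{1121}\right) = \left(\left(-25049 + 20517\right) + 3726\right) \left(- \frac{65830454}{1121}\right) = \left(-4532 + 3726\right) \left(- \frac{65830454}{1121}\right) = \left(-806\right) \left(- \frac{65830454}{1121}\right) = \frac{53059345924}{1121}$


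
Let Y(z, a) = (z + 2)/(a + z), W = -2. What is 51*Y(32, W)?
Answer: 289/5 ≈ 57.800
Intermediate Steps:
Y(z, a) = (2 + z)/(a + z)
51*Y(32, W) = 51*((2 + 32)/(-2 + 32)) = 51*(34/30) = 51*((1/30)*34) = 51*(17/15) = 289/5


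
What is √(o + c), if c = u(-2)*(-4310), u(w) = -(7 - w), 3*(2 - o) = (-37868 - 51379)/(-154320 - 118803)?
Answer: √321525180320449/91041 ≈ 196.96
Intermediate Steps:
o = 516497/273123 (o = 2 - (-37868 - 51379)/(3*(-154320 - 118803)) = 2 - (-29749)/(-273123) = 2 - (-29749)*(-1)/273123 = 2 - ⅓*29749/91041 = 2 - 29749/273123 = 516497/273123 ≈ 1.8911)
u(w) = -7 + w
c = 38790 (c = (-7 - 2)*(-4310) = -9*(-4310) = 38790)
√(o + c) = √(516497/273123 + 38790) = √(10594957667/273123) = √321525180320449/91041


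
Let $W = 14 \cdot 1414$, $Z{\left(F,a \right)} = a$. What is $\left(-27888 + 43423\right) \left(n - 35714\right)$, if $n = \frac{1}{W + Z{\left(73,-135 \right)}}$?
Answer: $- \frac{10908256824855}{19661} \approx -5.5482 \cdot 10^{8}$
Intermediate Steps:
$W = 19796$
$n = \frac{1}{19661}$ ($n = \frac{1}{19796 - 135} = \frac{1}{19661} \approx 5.0862 \cdot 10^{-5}$)
$\left(-27888 + 43423\right) \left(n - 35714\right) = \left(-27888 + 43423\right) \left(\frac{1}{19661} - 35714\right) = 15535 \left(- \frac{702172953}{19661}\right) = - \frac{10908256824855}{19661}$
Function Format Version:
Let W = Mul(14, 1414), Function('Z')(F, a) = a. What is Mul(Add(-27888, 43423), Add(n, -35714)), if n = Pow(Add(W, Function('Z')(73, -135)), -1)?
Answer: Rational(-10908256824855, 19661) ≈ -5.5482e+8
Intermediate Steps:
W = 19796
n = Rational(1, 19661) (n = Pow(Add(19796, -135), -1) = Pow(19661, -1) = Rational(1, 19661) ≈ 5.0862e-5)
Mul(Add(-27888, 43423), Add(n, -35714)) = Mul(Add(-27888, 43423), Add(Rational(1, 19661), -35714)) = Mul(15535, Rational(-702172953, 19661)) = Rational(-10908256824855, 19661)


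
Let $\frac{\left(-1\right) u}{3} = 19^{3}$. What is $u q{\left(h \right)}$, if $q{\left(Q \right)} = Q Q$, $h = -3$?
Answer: $-185193$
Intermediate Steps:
$q{\left(Q \right)} = Q^{2}$
$u = -20577$ ($u = - 3 \cdot 19^{3} = \left(-3\right) 6859 = -20577$)
$u q{\left(h \right)} = - 20577 \left(-3\right)^{2} = \left(-20577\right) 9 = -185193$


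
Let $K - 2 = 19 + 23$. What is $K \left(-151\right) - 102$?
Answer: $-6746$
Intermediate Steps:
$K = 44$ ($K = 2 + \left(19 + 23\right) = 2 + 42 = 44$)
$K \left(-151\right) - 102 = 44 \left(-151\right) - 102 = -6644 - 102 = -6746$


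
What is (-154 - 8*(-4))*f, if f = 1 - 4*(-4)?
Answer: -2074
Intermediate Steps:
f = 17 (f = 1 + 16 = 17)
(-154 - 8*(-4))*f = (-154 - 8*(-4))*17 = (-154 + 32)*17 = -122*17 = -2074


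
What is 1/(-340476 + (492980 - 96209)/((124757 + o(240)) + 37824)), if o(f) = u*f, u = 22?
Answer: -167861/57152245065 ≈ -2.9371e-6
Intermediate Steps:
o(f) = 22*f
1/(-340476 + (492980 - 96209)/((124757 + o(240)) + 37824)) = 1/(-340476 + (492980 - 96209)/((124757 + 22*240) + 37824)) = 1/(-340476 + 396771/((124757 + 5280) + 37824)) = 1/(-340476 + 396771/(130037 + 37824)) = 1/(-340476 + 396771/167861) = 1/(-57152245065/167861) = -167861/57152245065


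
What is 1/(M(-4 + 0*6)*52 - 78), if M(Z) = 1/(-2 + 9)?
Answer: -7/494 ≈ -0.014170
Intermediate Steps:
M(Z) = 1/7
1/(M(-4 + 0*6)*52 - 78) = 1/((1/7)*52 - 78) = 1/(52/7 - 78) = 1/(-494/7) = -7/494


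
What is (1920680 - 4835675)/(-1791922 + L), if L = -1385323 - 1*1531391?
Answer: 2914995/4708636 ≈ 0.61907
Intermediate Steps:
L = -2916714 (L = -1385323 - 1531391 = -2916714)
(1920680 - 4835675)/(-1791922 + L) = (1920680 - 4835675)/(-1791922 - 2916714) = -2914995/(-4708636) = -2914995*(-1/4708636) = 2914995/4708636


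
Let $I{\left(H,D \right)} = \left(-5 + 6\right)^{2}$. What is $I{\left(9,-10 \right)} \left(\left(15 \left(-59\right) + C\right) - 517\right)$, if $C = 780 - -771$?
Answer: $149$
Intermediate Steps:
$I{\left(H,D \right)} = 1$ ($I{\left(H,D \right)} = 1^{2} = 1$)
$C = 1551$ ($C = 780 + 771 = 1551$)
$I{\left(9,-10 \right)} \left(\left(15 \left(-59\right) + C\right) - 517\right) = 1 \left(\left(15 \left(-59\right) + 1551\right) - 517\right) = 1 \left(\left(-885 + 1551\right) - 517\right) = 1 \left(666 - 517\right) = 1 \cdot 149 = 149$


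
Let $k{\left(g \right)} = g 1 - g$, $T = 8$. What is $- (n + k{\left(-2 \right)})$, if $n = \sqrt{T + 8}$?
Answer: $-4$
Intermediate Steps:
$n = 4$ ($n = \sqrt{8 + 8} = \sqrt{16} = 4$)
$k{\left(g \right)} = 0$ ($k{\left(g \right)} = g - g = 0$)
$- (n + k{\left(-2 \right)}) = - (4 + 0) = \left(-1\right) 4 = -4$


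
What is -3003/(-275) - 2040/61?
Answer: -34347/1525 ≈ -22.523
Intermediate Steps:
-3003/(-275) - 2040/61 = -3003*(-1/275) - 2040*1/61 = 273/25 - 2040/61 = -34347/1525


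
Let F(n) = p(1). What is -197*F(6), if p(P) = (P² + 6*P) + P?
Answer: -1576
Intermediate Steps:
p(P) = P² + 7*P
F(n) = 8 (F(n) = 1*(7 + 1) = 1*8 = 8)
-197*F(6) = -197*8 = -1576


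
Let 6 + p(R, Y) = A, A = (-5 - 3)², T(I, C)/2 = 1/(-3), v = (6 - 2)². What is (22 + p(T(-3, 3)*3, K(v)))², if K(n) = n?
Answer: 6400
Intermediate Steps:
v = 16 (v = 4² = 16)
T(I, C) = -⅔ (T(I, C) = 2*(1/(-3)) = 2*(1*(-⅓)) = 2*(-⅓) = -⅔)
A = 64 (A = (-8)² = 64)
p(R, Y) = 58 (p(R, Y) = -6 + 64 = 58)
(22 + p(T(-3, 3)*3, K(v)))² = (22 + 58)² = 80² = 6400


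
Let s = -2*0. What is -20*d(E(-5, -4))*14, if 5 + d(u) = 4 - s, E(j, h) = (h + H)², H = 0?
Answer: 280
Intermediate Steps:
s = 0
E(j, h) = h² (E(j, h) = (h + 0)² = h²)
d(u) = -1 (d(u) = -5 + (4 - 1*0) = -5 + (4 + 0) = -5 + 4 = -1)
-20*d(E(-5, -4))*14 = -20*(-1)*14 = 20*14 = 280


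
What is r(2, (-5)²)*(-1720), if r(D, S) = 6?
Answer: -10320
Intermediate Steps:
r(2, (-5)²)*(-1720) = 6*(-1720) = -10320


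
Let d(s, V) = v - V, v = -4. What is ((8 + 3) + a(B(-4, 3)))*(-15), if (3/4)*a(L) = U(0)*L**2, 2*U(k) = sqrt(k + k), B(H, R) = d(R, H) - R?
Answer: -165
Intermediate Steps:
d(s, V) = -4 - V
B(H, R) = -4 - H - R (B(H, R) = (-4 - H) - R = -4 - H - R)
U(k) = sqrt(2)*sqrt(k)/2 (U(k) = sqrt(k + k)/2 = sqrt(2*k)/2 = (sqrt(2)*sqrt(k))/2 = sqrt(2)*sqrt(k)/2)
a(L) = 0 (a(L) = 4*((sqrt(2)*sqrt(0)/2)*L**2)/3 = 4*(((1/2)*sqrt(2)*0)*L**2)/3 = 4*(0*L**2)/3 = (4/3)*0 = 0)
((8 + 3) + a(B(-4, 3)))*(-15) = ((8 + 3) + 0)*(-15) = (11 + 0)*(-15) = 11*(-15) = -165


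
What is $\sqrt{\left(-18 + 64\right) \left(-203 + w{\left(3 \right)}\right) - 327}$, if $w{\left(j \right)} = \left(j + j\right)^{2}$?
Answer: $i \sqrt{8009} \approx 89.493 i$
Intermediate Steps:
$w{\left(j \right)} = 4 j^{2}$ ($w{\left(j \right)} = \left(2 j\right)^{2} = 4 j^{2}$)
$\sqrt{\left(-18 + 64\right) \left(-203 + w{\left(3 \right)}\right) - 327} = \sqrt{\left(-18 + 64\right) \left(-203 + 4 \cdot 3^{2}\right) - 327} = \sqrt{46 \left(-203 + 4 \cdot 9\right) - 327} = \sqrt{46 \left(-203 + 36\right) - 327} = \sqrt{46 \left(-167\right) - 327} = \sqrt{-7682 - 327} = \sqrt{-8009} = i \sqrt{8009}$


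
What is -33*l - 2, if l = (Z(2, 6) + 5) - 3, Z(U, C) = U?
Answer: -134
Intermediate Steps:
l = 4 (l = (2 + 5) - 3 = 7 - 3 = 4)
-33*l - 2 = -33*4 - 2 = -132 - 2 = -134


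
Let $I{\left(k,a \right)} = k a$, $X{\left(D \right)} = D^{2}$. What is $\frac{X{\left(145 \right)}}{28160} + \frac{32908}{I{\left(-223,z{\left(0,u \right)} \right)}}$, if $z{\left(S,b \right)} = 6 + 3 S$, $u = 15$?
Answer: $- \frac{89855783}{3767808} \approx -23.848$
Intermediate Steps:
$I{\left(k,a \right)} = a k$
$\frac{X{\left(145 \right)}}{28160} + \frac{32908}{I{\left(-223,z{\left(0,u \right)} \right)}} = \frac{145^{2}}{28160} + \frac{32908}{\left(6 + 3 \cdot 0\right) \left(-223\right)} = 21025 \cdot \frac{1}{28160} + \frac{32908}{\left(6 + 0\right) \left(-223\right)} = \frac{4205}{5632} + \frac{32908}{6 \left(-223\right)} = \frac{4205}{5632} + \frac{32908}{-1338} = \frac{4205}{5632} + 32908 \left(- \frac{1}{1338}\right) = \frac{4205}{5632} - \frac{16454}{669} = - \frac{89855783}{3767808}$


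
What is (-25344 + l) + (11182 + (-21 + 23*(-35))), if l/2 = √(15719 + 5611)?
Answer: -14988 + 6*√2370 ≈ -14696.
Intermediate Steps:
l = 6*√2370 (l = 2*√(15719 + 5611) = 2*√21330 = 2*(3*√2370) = 6*√2370 ≈ 292.10)
(-25344 + l) + (11182 + (-21 + 23*(-35))) = (-25344 + 6*√2370) + (11182 + (-21 + 23*(-35))) = (-25344 + 6*√2370) + (11182 + (-21 - 805)) = (-25344 + 6*√2370) + (11182 - 826) = (-25344 + 6*√2370) + 10356 = -14988 + 6*√2370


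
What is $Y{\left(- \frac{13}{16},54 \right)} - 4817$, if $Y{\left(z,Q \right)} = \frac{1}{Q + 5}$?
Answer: $- \frac{284202}{59} \approx -4817.0$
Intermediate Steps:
$Y{\left(z,Q \right)} = \frac{1}{5 + Q}$
$Y{\left(- \frac{13}{16},54 \right)} - 4817 = \frac{1}{5 + 54} - 4817 = \frac{1}{59} - 4817 = - \frac{284202}{59}$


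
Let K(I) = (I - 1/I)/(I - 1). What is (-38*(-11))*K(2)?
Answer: 627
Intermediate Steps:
K(I) = (I - 1/I)/(-1 + I)
(-38*(-11))*K(2) = (-38*(-11))*((1 + 2)/2) = 418*((1/2)*3) = 418*(3/2) = 627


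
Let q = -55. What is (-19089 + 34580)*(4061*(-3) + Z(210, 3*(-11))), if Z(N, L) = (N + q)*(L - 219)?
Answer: -793805313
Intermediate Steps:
Z(N, L) = (-219 + L)*(-55 + N) (Z(N, L) = (N - 55)*(L - 219) = (-55 + N)*(-219 + L) = (-219 + L)*(-55 + N))
(-19089 + 34580)*(4061*(-3) + Z(210, 3*(-11))) = (-19089 + 34580)*(4061*(-3) + (12045 - 219*210 - 165*(-11) + (3*(-11))*210)) = 15491*(-12183 + (12045 - 45990 - 55*(-33) - 33*210)) = 15491*(-12183 + (12045 - 45990 + 1815 - 6930)) = 15491*(-12183 - 39060) = 15491*(-51243) = -793805313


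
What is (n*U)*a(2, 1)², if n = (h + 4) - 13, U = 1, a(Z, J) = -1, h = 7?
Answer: -2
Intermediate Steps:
n = -2 (n = (7 + 4) - 13 = 11 - 13 = -2)
(n*U)*a(2, 1)² = -2*1*(-1)² = -2*1 = -2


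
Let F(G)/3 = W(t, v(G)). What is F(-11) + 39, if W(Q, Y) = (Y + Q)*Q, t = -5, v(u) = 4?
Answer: 54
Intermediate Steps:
W(Q, Y) = Q*(Q + Y) (W(Q, Y) = (Q + Y)*Q = Q*(Q + Y))
F(G) = 15 (F(G) = 3*(-5*(-5 + 4)) = 3*(-5*(-1)) = 3*5 = 15)
F(-11) + 39 = 15 + 39 = 54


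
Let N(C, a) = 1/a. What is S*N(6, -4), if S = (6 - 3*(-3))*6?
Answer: -45/2 ≈ -22.500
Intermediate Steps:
S = 90 (S = (6 + 9)*6 = 15*6 = 90)
S*N(6, -4) = 90/(-4) = 90*(-¼) = -45/2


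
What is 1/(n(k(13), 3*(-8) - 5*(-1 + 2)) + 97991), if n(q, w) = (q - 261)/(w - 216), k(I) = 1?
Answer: 49/4801611 ≈ 1.0205e-5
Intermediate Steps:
n(q, w) = (-261 + q)/(-216 + w)
1/(n(k(13), 3*(-8) - 5*(-1 + 2)) + 97991) = 1/((-261 + 1)/(-216 + (3*(-8) - 5*(-1 + 2))) + 97991) = 1/(-260/(-216 + (-24 - 5*1)) + 97991) = 1/(-260/(-216 + (-24 - 5)) + 97991) = 1/(-260/(-216 - 29) + 97991) = 1/(-260/(-245) + 97991) = 1/(-1/245*(-260) + 97991) = 1/(52/49 + 97991) = 1/(4801611/49) = 49/4801611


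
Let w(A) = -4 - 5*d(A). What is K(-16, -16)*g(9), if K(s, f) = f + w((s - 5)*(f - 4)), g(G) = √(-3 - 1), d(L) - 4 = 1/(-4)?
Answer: -155*I/2 ≈ -77.5*I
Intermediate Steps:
d(L) = 15/4 (d(L) = 4 + 1/(-4) = 4 + 1*(-¼) = 4 - ¼ = 15/4)
w(A) = -91/4 (w(A) = -4 - 5*15/4 = -4 - 75/4 = -91/4)
g(G) = 2*I (g(G) = √(-4) = 2*I)
K(s, f) = -91/4 + f (K(s, f) = f - 91/4 = -91/4 + f)
K(-16, -16)*g(9) = (-91/4 - 16)*(2*I) = -155*I/2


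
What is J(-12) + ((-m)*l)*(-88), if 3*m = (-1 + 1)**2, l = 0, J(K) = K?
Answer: -12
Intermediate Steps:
m = 0 (m = (-1 + 1)**2/3 = (1/3)*0**2 = (1/3)*0 = 0)
J(-12) + ((-m)*l)*(-88) = -12 + (-1*0*0)*(-88) = -12 + (0*0)*(-88) = -12 + 0*(-88) = -12 + 0 = -12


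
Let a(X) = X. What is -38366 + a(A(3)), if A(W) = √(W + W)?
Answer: -38366 + √6 ≈ -38364.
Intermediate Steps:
A(W) = √2*√W (A(W) = √(2*W) = √2*√W)
-38366 + a(A(3)) = -38366 + √2*√3 = -38366 + √6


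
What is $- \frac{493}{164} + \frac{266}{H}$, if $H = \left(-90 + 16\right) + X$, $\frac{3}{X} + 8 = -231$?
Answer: $- \frac{143961}{21812} \approx -6.6001$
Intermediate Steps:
$X = - \frac{3}{239}$ ($X = \frac{3}{-8 - 231} = \frac{3}{-239} = 3 \left(- \frac{1}{239}\right) = - \frac{3}{239} \approx -0.012552$)
$H = - \frac{17689}{239}$ ($H = \left(-90 + 16\right) - \frac{3}{239} = -74 - \frac{3}{239} = - \frac{17689}{239} \approx -74.013$)
$- \frac{493}{164} + \frac{266}{H} = - \frac{493}{164} + \frac{266}{- \frac{17689}{239}} = \left(-493\right) \frac{1}{164} + 266 \left(- \frac{239}{17689}\right) = - \frac{493}{164} - \frac{478}{133} = - \frac{143961}{21812}$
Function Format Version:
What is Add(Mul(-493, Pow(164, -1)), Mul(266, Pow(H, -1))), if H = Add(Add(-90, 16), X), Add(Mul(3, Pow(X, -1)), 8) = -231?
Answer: Rational(-143961, 21812) ≈ -6.6001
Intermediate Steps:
X = Rational(-3, 239) (X = Mul(3, Pow(Add(-8, -231), -1)) = Mul(3, Pow(-239, -1)) = Mul(3, Rational(-1, 239)) = Rational(-3, 239) ≈ -0.012552)
H = Rational(-17689, 239) (H = Add(Add(-90, 16), Rational(-3, 239)) = Add(-74, Rational(-3, 239)) = Rational(-17689, 239) ≈ -74.013)
Add(Mul(-493, Pow(164, -1)), Mul(266, Pow(H, -1))) = Add(Mul(-493, Pow(164, -1)), Mul(266, Pow(Rational(-17689, 239), -1))) = Add(Mul(-493, Rational(1, 164)), Mul(266, Rational(-239, 17689))) = Add(Rational(-493, 164), Rational(-478, 133)) = Rational(-143961, 21812)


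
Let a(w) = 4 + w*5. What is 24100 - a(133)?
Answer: 23431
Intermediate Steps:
a(w) = 4 + 5*w
24100 - a(133) = 24100 - (4 + 5*133) = 24100 - (4 + 665) = 24100 - 1*669 = 24100 - 669 = 23431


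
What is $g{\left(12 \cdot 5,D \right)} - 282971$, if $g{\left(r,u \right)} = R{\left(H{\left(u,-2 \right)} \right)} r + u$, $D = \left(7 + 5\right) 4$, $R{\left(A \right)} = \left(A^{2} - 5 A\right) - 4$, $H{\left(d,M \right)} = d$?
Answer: $-159323$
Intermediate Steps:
$R{\left(A \right)} = -4 + A^{2} - 5 A$
$D = 48$ ($D = 12 \cdot 4 = 48$)
$g{\left(r,u \right)} = u + r \left(-4 + u^{2} - 5 u\right)$ ($g{\left(r,u \right)} = \left(-4 + u^{2} - 5 u\right) r + u = r \left(-4 + u^{2} - 5 u\right) + u = u + r \left(-4 + u^{2} - 5 u\right)$)
$g{\left(12 \cdot 5,D \right)} - 282971 = \left(48 - 12 \cdot 5 \left(4 - 48^{2} + 5 \cdot 48\right)\right) - 282971 = \left(48 - 60 \left(4 - 2304 + 240\right)\right) - 282971 = \left(48 - 60 \left(-2060\right)\right) - 282971 = \left(48 + 123600\right) - 282971 = 123648 - 282971 = -159323$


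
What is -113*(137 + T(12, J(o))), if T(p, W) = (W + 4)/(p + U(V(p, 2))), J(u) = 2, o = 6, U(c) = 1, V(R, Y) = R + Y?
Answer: -201931/13 ≈ -15533.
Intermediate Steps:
T(p, W) = (4 + W)/(1 + p) (T(p, W) = (W + 4)/(p + 1) = (4 + W)/(1 + p))
-113*(137 + T(12, J(o))) = -113*(137 + (4 + 2)/(1 + 12)) = -113*(137 + 6/13) = -113*1787/13 = -201931/13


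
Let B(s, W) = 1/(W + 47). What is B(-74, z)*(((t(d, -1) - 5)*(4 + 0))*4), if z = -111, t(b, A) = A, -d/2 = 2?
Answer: 3/2 ≈ 1.5000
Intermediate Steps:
d = -4 (d = -2*2 = -4)
B(s, W) = 1/(47 + W)
B(-74, z)*(((t(d, -1) - 5)*(4 + 0))*4) = (((-1 - 5)*(4 + 0))*4)/(47 - 111) = (-6*4*4)/(-64) = -(-3)*4/8 = -1/64*(-96) = 3/2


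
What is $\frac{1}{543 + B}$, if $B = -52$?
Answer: $\frac{1}{491} \approx 0.0020367$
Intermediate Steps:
$\frac{1}{543 + B} = \frac{1}{543 - 52} = \frac{1}{491}$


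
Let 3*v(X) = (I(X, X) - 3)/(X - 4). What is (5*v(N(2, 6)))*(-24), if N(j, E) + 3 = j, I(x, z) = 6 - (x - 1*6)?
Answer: 80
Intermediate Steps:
I(x, z) = 12 - x (I(x, z) = 6 - (x - 6) = 6 - (-6 + x) = 6 + (6 - x) = 12 - x)
N(j, E) = -3 + j
v(X) = (9 - X)/(3*(-4 + X)) (v(X) = (((12 - X) - 3)/(X - 4))/3 = ((9 - X)/(-4 + X))/3 = (9 - X)/(3*(-4 + X)))
(5*v(N(2, 6)))*(-24) = (5*((9 - (-3 + 2))/(3*(-4 + (-3 + 2)))))*(-24) = (5*((9 - 1*(-1))/(3*(-4 - 1))))*(-24) = (5*((⅓)*(9 + 1)/(-5)))*(-24) = (5*((⅓)*(-⅕)*10))*(-24) = (5*(-⅔))*(-24) = -10/3*(-24) = 80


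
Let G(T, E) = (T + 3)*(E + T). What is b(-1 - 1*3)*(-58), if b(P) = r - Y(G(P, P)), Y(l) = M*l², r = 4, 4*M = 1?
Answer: 696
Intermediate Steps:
M = ¼ (M = (¼)*1 = ¼ ≈ 0.25000)
G(T, E) = (3 + T)*(E + T)
Y(l) = l²/4
b(P) = 4 - (2*P² + 6*P)²/4 (b(P) = 4 - (P² + 3*P + 3*P + P*P)²/4 = 4 - (P² + 3*P + 3*P + P²)²/4 = 4 - (2*P² + 6*P)²/4)
b(-1 - 1*3)*(-58) = (4 - (-1 - 1*3)²*(3 + (-1 - 1*3))²)*(-58) = (4 - (-1 - 3)²*(3 + (-1 - 3))²)*(-58) = (4 - 1*(-4)²*(3 - 4)²)*(-58) = (4 - 1*16*(-1)²)*(-58) = (4 - 1*16*1)*(-58) = (4 - 16)*(-58) = -12*(-58) = 696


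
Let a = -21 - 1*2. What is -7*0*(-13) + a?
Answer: -23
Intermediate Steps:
a = -23 (a = -21 - 2 = -23)
-7*0*(-13) + a = -7*0*(-13) - 23 = 0*(-13) - 23 = 0 - 23 = -23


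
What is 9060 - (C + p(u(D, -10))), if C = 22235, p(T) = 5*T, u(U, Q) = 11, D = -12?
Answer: -13230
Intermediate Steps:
9060 - (C + p(u(D, -10))) = 9060 - (22235 + 5*11) = 9060 - (22235 + 55) = 9060 - 1*22290 = 9060 - 22290 = -13230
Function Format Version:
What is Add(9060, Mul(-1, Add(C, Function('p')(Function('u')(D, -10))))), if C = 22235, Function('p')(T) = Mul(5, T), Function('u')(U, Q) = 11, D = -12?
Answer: -13230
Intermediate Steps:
Add(9060, Mul(-1, Add(C, Function('p')(Function('u')(D, -10))))) = Add(9060, Mul(-1, Add(22235, Mul(5, 11)))) = Add(9060, Mul(-1, Add(22235, 55))) = Add(9060, Mul(-1, 22290)) = Add(9060, -22290) = -13230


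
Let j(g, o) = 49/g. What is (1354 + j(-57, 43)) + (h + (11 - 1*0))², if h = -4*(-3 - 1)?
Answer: 118682/57 ≈ 2082.1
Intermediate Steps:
h = 16 (h = -4*(-4) = 16)
(1354 + j(-57, 43)) + (h + (11 - 1*0))² = (1354 + 49/(-57)) + (16 + (11 - 1*0))² = (1354 + 49*(-1/57)) + (16 + (11 + 0))² = (1354 - 49/57) + (16 + 11)² = 77129/57 + 27² = 77129/57 + 729 = 118682/57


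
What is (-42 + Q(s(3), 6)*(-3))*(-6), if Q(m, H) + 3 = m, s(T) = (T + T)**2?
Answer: 846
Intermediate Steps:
s(T) = 4*T**2 (s(T) = (2*T)**2 = 4*T**2)
Q(m, H) = -3 + m
(-42 + Q(s(3), 6)*(-3))*(-6) = (-42 + (-3 + 4*3**2)*(-3))*(-6) = (-42 + (-3 + 4*9)*(-3))*(-6) = (-42 + (-3 + 36)*(-3))*(-6) = (-42 + 33*(-3))*(-6) = (-42 - 99)*(-6) = -141*(-6) = 846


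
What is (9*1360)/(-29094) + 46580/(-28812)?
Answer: -71160725/34927347 ≈ -2.0374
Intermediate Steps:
(9*1360)/(-29094) + 46580/(-28812) = 12240*(-1/29094) + 46580*(-1/28812) = -2040/4849 - 11645/7203 = -71160725/34927347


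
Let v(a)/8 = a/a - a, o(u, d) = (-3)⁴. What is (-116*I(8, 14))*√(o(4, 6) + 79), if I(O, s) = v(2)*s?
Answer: 51968*√10 ≈ 1.6434e+5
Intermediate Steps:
o(u, d) = 81
v(a) = 8 - 8*a (v(a) = 8*(a/a - a) = 8*(1 - a) = 8 - 8*a)
I(O, s) = -8*s (I(O, s) = (8 - 8*2)*s = (8 - 16)*s = -8*s)
(-116*I(8, 14))*√(o(4, 6) + 79) = (-(-928)*14)*√(81 + 79) = (-116*(-112))*√160 = 12992*(4*√10) = 51968*√10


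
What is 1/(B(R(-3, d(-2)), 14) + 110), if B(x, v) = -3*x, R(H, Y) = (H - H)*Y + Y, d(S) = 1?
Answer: 1/107 ≈ 0.0093458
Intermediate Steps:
R(H, Y) = Y (R(H, Y) = 0*Y + Y = 0 + Y = Y)
1/(B(R(-3, d(-2)), 14) + 110) = 1/(-3*1 + 110) = 1/(-3 + 110) = 1/107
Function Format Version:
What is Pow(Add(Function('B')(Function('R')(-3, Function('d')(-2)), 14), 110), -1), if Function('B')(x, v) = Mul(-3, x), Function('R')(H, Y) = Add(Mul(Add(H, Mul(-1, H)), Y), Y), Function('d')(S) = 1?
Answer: Rational(1, 107) ≈ 0.0093458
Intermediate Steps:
Function('R')(H, Y) = Y (Function('R')(H, Y) = Add(Mul(0, Y), Y) = Add(0, Y) = Y)
Pow(Add(Function('B')(Function('R')(-3, Function('d')(-2)), 14), 110), -1) = Pow(Add(Mul(-3, 1), 110), -1) = Pow(Add(-3, 110), -1) = Pow(107, -1) = Rational(1, 107)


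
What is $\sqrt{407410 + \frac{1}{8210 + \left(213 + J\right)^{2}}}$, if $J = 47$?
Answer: $\frac{\sqrt{6486007941210}}{3990} \approx 638.29$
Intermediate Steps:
$\sqrt{407410 + \frac{1}{8210 + \left(213 + J\right)^{2}}} = \sqrt{407410 + \frac{1}{8210 + \left(213 + 47\right)^{2}}} = \sqrt{407410 + \frac{1}{8210 + 260^{2}}} = \sqrt{407410 + \frac{1}{8210 + 67600}} = \sqrt{407410 + \frac{1}{75810}} = \sqrt{\frac{30885752101}{75810}} = \frac{\sqrt{6486007941210}}{3990}$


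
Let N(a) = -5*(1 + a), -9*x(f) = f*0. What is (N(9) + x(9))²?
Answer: 2500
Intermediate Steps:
x(f) = 0 (x(f) = -f*0/9 = -⅑*0 = 0)
N(a) = -5 - 5*a
(N(9) + x(9))² = ((-5 - 5*9) + 0)² = ((-5 - 45) + 0)² = (-50 + 0)² = (-50)² = 2500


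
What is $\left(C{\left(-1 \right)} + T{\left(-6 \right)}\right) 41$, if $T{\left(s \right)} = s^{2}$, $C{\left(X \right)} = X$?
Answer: $1435$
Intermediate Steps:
$\left(C{\left(-1 \right)} + T{\left(-6 \right)}\right) 41 = \left(-1 + \left(-6\right)^{2}\right) 41 = \left(-1 + 36\right) 41 = 35 \cdot 41 = 1435$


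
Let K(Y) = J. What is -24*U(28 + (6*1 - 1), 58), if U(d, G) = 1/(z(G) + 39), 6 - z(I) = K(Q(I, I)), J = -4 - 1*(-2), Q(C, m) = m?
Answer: -24/47 ≈ -0.51064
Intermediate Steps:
J = -2 (J = -4 + 2 = -2)
K(Y) = -2
z(I) = 8 (z(I) = 6 - 1*(-2) = 6 + 2 = 8)
U(d, G) = 1/47 (U(d, G) = 1/(8 + 39) = 1/47)
-24*U(28 + (6*1 - 1), 58) = -24*1/47 = -24/47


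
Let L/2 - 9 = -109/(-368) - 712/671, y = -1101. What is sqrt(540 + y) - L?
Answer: -2033475/123464 + I*sqrt(561) ≈ -16.47 + 23.685*I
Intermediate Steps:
L = 2033475/123464 (L = 18 + 2*(-109/(-368) - 712/671) = 18 + 2*(-109*(-1/368) - 712*1/671) = 18 + 2*(109/368 - 712/671) = 18 + 2*(-188877/246928) = 18 - 188877/123464 = 2033475/123464 ≈ 16.470)
sqrt(540 + y) - L = sqrt(540 - 1101) - 1*2033475/123464 = sqrt(-561) - 2033475/123464 = I*sqrt(561) - 2033475/123464 = -2033475/123464 + I*sqrt(561)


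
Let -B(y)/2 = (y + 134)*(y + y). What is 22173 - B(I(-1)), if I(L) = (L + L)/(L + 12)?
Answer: 2671157/121 ≈ 22076.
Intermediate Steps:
I(L) = 2*L/(12 + L) (I(L) = (2*L)/(12 + L) = 2*L/(12 + L))
B(y) = -4*y*(134 + y) (B(y) = -2*(y + 134)*(y + y) = -2*(134 + y)*2*y = -4*y*(134 + y))
22173 - B(I(-1)) = 22173 - (-4)*2*(-1)/(12 - 1)*(134 + 2*(-1)/(12 - 1)) = 22173 - (-4)*2*(-1)/11*(134 + 2*(-1)/11) = 22173 - (-4)*2*(-1)*(1/11)*(134 + 2*(-1)*(1/11)) = 22173 - (-4)*(-2)*(134 - 2/11)/11 = 22173 - (-4)*(-2)*1472/(11*11) = 22173 - 1*11776/121 = 22173 - 11776/121 = 2671157/121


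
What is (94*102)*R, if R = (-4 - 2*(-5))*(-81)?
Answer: -4659768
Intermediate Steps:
R = -486 (R = (-4 + 10)*(-81) = 6*(-81) = -486)
(94*102)*R = (94*102)*(-486) = 9588*(-486) = -4659768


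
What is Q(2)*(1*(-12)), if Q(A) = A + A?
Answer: -48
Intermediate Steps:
Q(A) = 2*A
Q(2)*(1*(-12)) = (2*2)*(1*(-12)) = 4*(-12) = -48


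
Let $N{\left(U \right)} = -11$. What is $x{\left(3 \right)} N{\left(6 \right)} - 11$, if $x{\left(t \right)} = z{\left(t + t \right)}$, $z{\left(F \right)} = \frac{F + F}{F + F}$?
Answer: $-22$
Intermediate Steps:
$z{\left(F \right)} = 1$ ($z{\left(F \right)} = \frac{2 F}{2 F} = 2 F \frac{1}{2 F} = 1$)
$x{\left(t \right)} = 1$
$x{\left(3 \right)} N{\left(6 \right)} - 11 = 1 \left(-11\right) - 11 = -11 - 11 = -22$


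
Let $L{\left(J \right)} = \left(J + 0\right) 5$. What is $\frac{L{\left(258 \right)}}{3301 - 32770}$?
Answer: $- \frac{430}{9823} \approx -0.043775$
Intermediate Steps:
$L{\left(J \right)} = 5 J$ ($L{\left(J \right)} = J 5 = 5 J$)
$\frac{L{\left(258 \right)}}{3301 - 32770} = \frac{5 \cdot 258}{3301 - 32770} = \frac{1290}{-29469} = 1290 \left(- \frac{1}{29469}\right) = - \frac{430}{9823}$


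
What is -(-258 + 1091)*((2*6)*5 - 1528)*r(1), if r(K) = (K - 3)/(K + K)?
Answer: -1222844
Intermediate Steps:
r(K) = (-3 + K)/(2*K) (r(K) = (-3 + K)/((2*K)) = (-3 + K)*(1/(2*K)) = (-3 + K)/(2*K))
-(-258 + 1091)*((2*6)*5 - 1528)*r(1) = -(-258 + 1091)*((2*6)*5 - 1528)*(½)*(-3 + 1)/1 = -833*(12*5 - 1528)*(½)*1*(-2) = -833*(60 - 1528)*(-1) = -833*(-1468)*(-1) = -(-1222844)*(-1) = -1*1222844 = -1222844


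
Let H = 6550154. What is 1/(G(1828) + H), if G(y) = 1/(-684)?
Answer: 684/4480305335 ≈ 1.5267e-7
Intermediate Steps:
G(y) = -1/684
1/(G(1828) + H) = 1/(-1/684 + 6550154) = 1/(4480305335/684) = 684/4480305335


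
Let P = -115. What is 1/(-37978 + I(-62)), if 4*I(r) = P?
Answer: -4/152027 ≈ -2.6311e-5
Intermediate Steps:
I(r) = -115/4 (I(r) = (¼)*(-115) = -115/4)
1/(-37978 + I(-62)) = 1/(-37978 - 115/4) = 1/(-152027/4) = -4/152027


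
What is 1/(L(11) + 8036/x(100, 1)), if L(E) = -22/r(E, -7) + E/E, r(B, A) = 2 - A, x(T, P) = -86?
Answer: -387/36721 ≈ -0.010539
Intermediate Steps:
L(E) = -13/9 (L(E) = -22/(2 - 1*(-7)) + E/E = -22/(2 + 7) + 1 = -22/9 + 1 = -13/9)
1/(L(11) + 8036/x(100, 1)) = 1/(-13/9 + 8036/(-86)) = 1/(-13/9 + 8036*(-1/86)) = 1/(-13/9 - 4018/43) = 1/(-36721/387) = -387/36721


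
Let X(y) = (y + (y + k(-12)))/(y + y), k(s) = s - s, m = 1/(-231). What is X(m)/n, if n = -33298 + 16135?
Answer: -1/17163 ≈ -5.8265e-5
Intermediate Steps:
m = -1/231 ≈ -0.0043290
n = -17163
k(s) = 0
X(y) = 1 (X(y) = (y + (y + 0))/(y + y) = (y + y)/((2*y)) = (2*y)*(1/(2*y)) = 1)
X(m)/n = 1/(-17163) = 1*(-1/17163) = -1/17163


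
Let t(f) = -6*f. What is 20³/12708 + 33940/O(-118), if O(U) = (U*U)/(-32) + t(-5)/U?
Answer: -50483525360/652870323 ≈ -77.325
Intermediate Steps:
O(U) = 30/U - U²/32 (O(U) = (U*U)/(-32) + (-6*(-5))/U = U²*(-1/32) + 30/U = -U²/32 + 30/U = 30/U - U²/32)
20³/12708 + 33940/O(-118) = 20³/12708 + 33940/(((1/32)*(960 - 1*(-118)³)/(-118))) = 8000*(1/12708) + 33940/(((1/32)*(-1/118)*(960 - 1*(-1643032)))) = 2000/3177 + 33940/(((1/32)*(-1/118)*(960 + 1643032))) = 2000/3177 + 33940/(((1/32)*(-1/118)*1643992)) = 2000/3177 + 33940/(-205499/472) = 2000/3177 + 33940*(-472/205499) = 2000/3177 - 16019680/205499 = -50483525360/652870323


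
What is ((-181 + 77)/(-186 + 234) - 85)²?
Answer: 273529/36 ≈ 7598.0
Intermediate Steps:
((-181 + 77)/(-186 + 234) - 85)² = (-104/48 - 85)² = (-104*1/48 - 85)² = (-13/6 - 85)² = (-523/6)² = 273529/36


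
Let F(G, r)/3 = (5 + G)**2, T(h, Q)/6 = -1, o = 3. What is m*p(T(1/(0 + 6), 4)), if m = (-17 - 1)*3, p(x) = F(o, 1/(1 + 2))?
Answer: -10368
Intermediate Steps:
T(h, Q) = -6 (T(h, Q) = 6*(-1) = -6)
F(G, r) = 3*(5 + G)**2
p(x) = 192 (p(x) = 3*(5 + 3)**2 = 3*8**2 = 3*64 = 192)
m = -54 (m = -18*3 = -54)
m*p(T(1/(0 + 6), 4)) = -54*192 = -10368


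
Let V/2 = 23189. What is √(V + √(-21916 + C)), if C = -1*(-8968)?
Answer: √(46378 + 2*I*√3237) ≈ 215.36 + 0.2642*I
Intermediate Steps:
V = 46378 (V = 2*23189 = 46378)
C = 8968
√(V + √(-21916 + C)) = √(46378 + √(-21916 + 8968)) = √(46378 + √(-12948)) = √(46378 + 2*I*√3237)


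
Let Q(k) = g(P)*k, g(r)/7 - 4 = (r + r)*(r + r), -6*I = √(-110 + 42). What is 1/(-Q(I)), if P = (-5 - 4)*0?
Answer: -3*I*√17/476 ≈ -0.025986*I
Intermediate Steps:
I = -I*√17/3 (I = -√(-110 + 42)/6 = -I*√17/3 ≈ -1.3744*I)
P = 0 (P = -9*0 = 0)
g(r) = 28 + 28*r² (g(r) = 28 + 7*((r + r)*(r + r)) = 28 + 7*((2*r)*(2*r)) = 28 + 7*(4*r²) = 28 + 28*r²)
Q(k) = 28*k (Q(k) = (28 + 28*0²)*k = (28 + 28*0)*k = (28 + 0)*k = 28*k)
1/(-Q(I)) = 1/(-28*(-I*√17/3)) = 1/(-(-28)*I*√17/3) = 1/(28*I*√17/3) = -3*I*√17/476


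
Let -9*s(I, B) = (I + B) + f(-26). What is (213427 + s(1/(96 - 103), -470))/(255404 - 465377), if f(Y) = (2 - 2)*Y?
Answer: -4483064/4409433 ≈ -1.0167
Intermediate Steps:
f(Y) = 0 (f(Y) = 0*Y = 0)
s(I, B) = -B/9 - I/9 (s(I, B) = -((I + B) + 0)/9 = -((B + I) + 0)/9 = -(B + I)/9 = -B/9 - I/9)
(213427 + s(1/(96 - 103), -470))/(255404 - 465377) = (213427 + (-⅑*(-470) - 1/(9*(96 - 103))))/(255404 - 465377) = (213427 + (470/9 - ⅑/(-7)))/(-209973) = (213427 + (470/9 - ⅑*(-⅐)))*(-1/209973) = (213427 + (470/9 + 1/63))*(-1/209973) = (213427 + 1097/21)*(-1/209973) = (4483064/21)*(-1/209973) = -4483064/4409433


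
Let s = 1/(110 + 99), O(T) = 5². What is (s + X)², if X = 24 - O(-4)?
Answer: 43264/43681 ≈ 0.99045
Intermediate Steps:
O(T) = 25
s = 1/209 ≈ 0.0047847
X = -1 (X = 24 - 1*25 = 24 - 25 = -1)
(s + X)² = (1/209 - 1)² = (-208/209)² = 43264/43681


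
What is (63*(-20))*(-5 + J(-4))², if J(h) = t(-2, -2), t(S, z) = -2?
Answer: -61740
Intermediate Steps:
J(h) = -2
(63*(-20))*(-5 + J(-4))² = (63*(-20))*(-5 - 2)² = -1260*(-7)² = -1260*49 = -61740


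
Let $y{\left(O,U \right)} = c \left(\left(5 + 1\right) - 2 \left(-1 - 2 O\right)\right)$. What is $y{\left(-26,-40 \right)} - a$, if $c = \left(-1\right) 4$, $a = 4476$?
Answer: $-4092$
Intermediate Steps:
$c = -4$
$y{\left(O,U \right)} = -32 - 16 O$ ($y{\left(O,U \right)} = - 4 \left(\left(5 + 1\right) - 2 \left(-1 - 2 O\right)\right) = - 4 \left(6 + \left(2 + 4 O\right)\right) = - 4 \left(8 + 4 O\right) = -32 - 16 O$)
$y{\left(-26,-40 \right)} - a = \left(-32 - -416\right) - 4476 = \left(-32 + 416\right) - 4476 = 384 - 4476 = -4092$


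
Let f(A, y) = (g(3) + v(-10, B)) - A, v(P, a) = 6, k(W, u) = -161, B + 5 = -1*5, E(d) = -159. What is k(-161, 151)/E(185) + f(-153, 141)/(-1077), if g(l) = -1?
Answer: 16475/19027 ≈ 0.86588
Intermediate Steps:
B = -10 (B = -5 - 1*5 = -5 - 5 = -10)
f(A, y) = 5 - A (f(A, y) = (-1 + 6) - A = 5 - A)
k(-161, 151)/E(185) + f(-153, 141)/(-1077) = -161/(-159) + (5 - 1*(-153))/(-1077) = -161*(-1/159) + (5 + 153)*(-1/1077) = 161/159 + 158*(-1/1077) = 161/159 - 158/1077 = 16475/19027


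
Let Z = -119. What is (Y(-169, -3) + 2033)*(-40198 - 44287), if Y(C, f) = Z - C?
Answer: -175982255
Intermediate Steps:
Y(C, f) = -119 - C
(Y(-169, -3) + 2033)*(-40198 - 44287) = ((-119 - 1*(-169)) + 2033)*(-40198 - 44287) = ((-119 + 169) + 2033)*(-84485) = (50 + 2033)*(-84485) = 2083*(-84485) = -175982255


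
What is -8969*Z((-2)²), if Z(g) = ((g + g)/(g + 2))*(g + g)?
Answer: -287008/3 ≈ -95669.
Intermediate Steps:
Z(g) = 4*g²/(2 + g) (Z(g) = ((2*g)/(2 + g))*(2*g) = (2*g/(2 + g))*(2*g) = 4*g²/(2 + g))
-8969*Z((-2)²) = -35876*((-2)²)²/(2 + (-2)²) = -35876*4²/(2 + 4) = -35876*16/6 = -8969*32/3 = -287008/3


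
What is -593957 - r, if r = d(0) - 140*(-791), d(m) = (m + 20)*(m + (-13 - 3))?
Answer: -704377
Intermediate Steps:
d(m) = (-16 + m)*(20 + m) (d(m) = (20 + m)*(m - 16) = (20 + m)*(-16 + m) = (-16 + m)*(20 + m))
r = 110420 (r = (-320 + 0**2 + 4*0) - 140*(-791) = (-320 + 0 + 0) + 110740 = -320 + 110740 = 110420)
-593957 - r = -593957 - 1*110420 = -593957 - 110420 = -704377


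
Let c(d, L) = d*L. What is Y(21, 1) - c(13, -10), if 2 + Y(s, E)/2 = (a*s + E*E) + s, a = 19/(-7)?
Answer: 56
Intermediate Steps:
a = -19/7 (a = 19*(-1/7) = -19/7 ≈ -2.7143)
Y(s, E) = -4 + 2*E**2 - 24*s/7 (Y(s, E) = -4 + 2*((-19*s/7 + E*E) + s) = -4 + 2*((-19*s/7 + E**2) + s) = -4 + 2*((E**2 - 19*s/7) + s) = -4 + 2*(E**2 - 12*s/7) = -4 + (2*E**2 - 24*s/7) = -4 + 2*E**2 - 24*s/7)
c(d, L) = L*d
Y(21, 1) - c(13, -10) = (-4 + 2*1**2 - 24/7*21) - (-10)*13 = (-4 + 2*1 - 72) - 1*(-130) = (-4 + 2 - 72) + 130 = -74 + 130 = 56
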